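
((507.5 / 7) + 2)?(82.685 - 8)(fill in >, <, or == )<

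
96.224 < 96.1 False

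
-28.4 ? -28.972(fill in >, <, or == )>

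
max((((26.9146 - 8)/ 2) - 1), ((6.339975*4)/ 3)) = 8.4573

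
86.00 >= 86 True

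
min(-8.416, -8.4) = -8.416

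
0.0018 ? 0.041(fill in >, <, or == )<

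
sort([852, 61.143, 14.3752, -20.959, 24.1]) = [-20.959, 14.3752, 24.1, 61.143, 852]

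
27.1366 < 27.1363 False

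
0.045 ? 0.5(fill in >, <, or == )<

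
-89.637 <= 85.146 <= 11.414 False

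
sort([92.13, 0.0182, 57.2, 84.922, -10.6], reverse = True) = [92.13, 84.922, 57.2, 0.0182, -10.6]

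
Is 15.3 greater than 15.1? Yes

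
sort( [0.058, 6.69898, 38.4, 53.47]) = [0.058, 6.69898, 38.4, 53.47]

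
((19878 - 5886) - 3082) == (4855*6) False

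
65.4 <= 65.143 False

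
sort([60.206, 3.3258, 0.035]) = [0.035, 3.3258, 60.206]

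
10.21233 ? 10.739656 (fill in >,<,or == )<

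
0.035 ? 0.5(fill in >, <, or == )<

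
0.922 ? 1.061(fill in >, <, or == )<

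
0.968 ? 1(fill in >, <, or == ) <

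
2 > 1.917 True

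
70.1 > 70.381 False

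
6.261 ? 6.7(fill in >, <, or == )<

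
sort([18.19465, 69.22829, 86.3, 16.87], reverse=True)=[86.3, 69.22829, 18.19465, 16.87]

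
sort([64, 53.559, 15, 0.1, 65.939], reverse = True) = [65.939, 64, 53.559, 15, 0.1]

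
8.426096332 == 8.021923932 False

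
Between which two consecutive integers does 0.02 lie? 0 and 1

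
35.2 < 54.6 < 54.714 True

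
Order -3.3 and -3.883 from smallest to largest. -3.883,-3.3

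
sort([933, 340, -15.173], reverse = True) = [933, 340, -15.173]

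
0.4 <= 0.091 False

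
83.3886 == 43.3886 False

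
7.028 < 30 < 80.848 True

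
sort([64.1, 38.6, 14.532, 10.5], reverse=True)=[64.1, 38.6, 14.532, 10.5]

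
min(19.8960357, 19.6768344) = 19.6768344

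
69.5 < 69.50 False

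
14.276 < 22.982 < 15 False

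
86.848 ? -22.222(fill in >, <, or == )>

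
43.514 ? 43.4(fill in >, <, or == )>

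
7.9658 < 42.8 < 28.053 False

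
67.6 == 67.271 False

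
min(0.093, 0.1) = 0.093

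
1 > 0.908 True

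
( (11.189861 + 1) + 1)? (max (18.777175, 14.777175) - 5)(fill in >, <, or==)<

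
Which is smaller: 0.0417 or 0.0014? 0.0014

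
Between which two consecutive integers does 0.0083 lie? 0 and 1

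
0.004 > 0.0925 False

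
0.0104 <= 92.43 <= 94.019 True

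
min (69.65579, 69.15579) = 69.15579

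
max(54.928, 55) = 55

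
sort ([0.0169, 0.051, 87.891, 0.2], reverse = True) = [87.891, 0.2, 0.051, 0.0169]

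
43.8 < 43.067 False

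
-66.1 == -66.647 False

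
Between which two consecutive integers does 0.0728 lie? 0 and 1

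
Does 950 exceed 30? Yes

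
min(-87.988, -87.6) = -87.988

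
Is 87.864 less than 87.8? No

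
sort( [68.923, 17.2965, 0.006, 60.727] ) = [0.006, 17.2965, 60.727, 68.923]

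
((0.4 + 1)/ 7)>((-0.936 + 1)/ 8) True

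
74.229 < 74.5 True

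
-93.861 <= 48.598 True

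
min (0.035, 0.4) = 0.035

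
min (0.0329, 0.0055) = 0.0055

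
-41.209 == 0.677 False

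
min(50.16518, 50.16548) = 50.16518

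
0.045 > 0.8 False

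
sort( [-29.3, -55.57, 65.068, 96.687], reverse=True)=[96.687, 65.068, -29.3, -55.57]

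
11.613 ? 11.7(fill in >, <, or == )<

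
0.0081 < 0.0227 True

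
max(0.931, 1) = 1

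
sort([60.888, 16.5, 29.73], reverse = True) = [60.888, 29.73, 16.5]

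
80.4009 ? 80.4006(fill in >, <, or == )>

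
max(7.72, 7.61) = 7.72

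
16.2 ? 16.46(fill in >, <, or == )<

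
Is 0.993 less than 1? Yes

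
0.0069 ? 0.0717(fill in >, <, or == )<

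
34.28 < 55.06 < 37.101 False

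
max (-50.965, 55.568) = 55.568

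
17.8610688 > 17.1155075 True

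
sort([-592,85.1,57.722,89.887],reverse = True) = [89.887,85.1,57.722,-592]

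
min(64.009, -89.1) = -89.1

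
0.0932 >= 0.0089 True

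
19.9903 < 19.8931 False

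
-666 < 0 True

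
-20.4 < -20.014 True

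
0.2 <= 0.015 False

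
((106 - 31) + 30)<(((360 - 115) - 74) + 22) True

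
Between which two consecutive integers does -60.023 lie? -61 and -60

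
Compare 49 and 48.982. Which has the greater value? 49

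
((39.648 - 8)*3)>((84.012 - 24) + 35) False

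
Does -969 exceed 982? No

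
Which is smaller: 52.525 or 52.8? 52.525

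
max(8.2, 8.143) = 8.2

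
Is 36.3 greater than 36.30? No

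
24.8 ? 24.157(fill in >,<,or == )>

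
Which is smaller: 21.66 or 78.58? 21.66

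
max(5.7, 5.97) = 5.97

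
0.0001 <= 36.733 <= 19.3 False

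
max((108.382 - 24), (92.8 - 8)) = 84.8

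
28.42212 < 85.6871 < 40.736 False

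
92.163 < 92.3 True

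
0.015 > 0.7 False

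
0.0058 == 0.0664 False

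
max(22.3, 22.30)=22.30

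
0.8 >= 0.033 True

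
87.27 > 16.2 True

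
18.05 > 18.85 False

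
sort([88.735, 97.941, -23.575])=[-23.575, 88.735, 97.941]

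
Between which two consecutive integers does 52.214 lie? 52 and 53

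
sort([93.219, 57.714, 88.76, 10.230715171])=[10.230715171, 57.714, 88.76, 93.219]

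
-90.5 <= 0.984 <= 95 True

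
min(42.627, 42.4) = 42.4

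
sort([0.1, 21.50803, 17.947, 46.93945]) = [0.1, 17.947, 21.50803, 46.93945]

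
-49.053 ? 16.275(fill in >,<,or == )<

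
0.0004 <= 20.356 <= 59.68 True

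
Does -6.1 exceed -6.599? Yes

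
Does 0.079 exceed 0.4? No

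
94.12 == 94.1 False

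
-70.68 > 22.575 False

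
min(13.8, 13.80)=13.8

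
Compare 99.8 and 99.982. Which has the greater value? 99.982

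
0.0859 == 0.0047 False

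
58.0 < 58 False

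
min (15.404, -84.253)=-84.253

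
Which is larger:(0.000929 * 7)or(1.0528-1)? (1.0528-1)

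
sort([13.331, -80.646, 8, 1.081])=[-80.646, 1.081, 8, 13.331]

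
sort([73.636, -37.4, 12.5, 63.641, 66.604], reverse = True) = [73.636, 66.604, 63.641, 12.5, -37.4]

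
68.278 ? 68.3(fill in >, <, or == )<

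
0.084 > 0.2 False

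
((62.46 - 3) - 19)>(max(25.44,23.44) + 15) True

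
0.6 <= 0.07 False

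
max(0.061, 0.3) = 0.3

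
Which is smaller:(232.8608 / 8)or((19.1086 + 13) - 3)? (232.8608 / 8)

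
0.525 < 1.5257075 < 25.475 True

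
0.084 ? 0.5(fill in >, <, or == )<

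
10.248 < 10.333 True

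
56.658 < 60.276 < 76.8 True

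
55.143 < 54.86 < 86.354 False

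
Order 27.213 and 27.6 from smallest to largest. 27.213, 27.6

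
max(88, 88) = 88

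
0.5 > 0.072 True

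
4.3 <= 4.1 False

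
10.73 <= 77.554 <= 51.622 False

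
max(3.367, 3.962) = 3.962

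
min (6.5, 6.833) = 6.5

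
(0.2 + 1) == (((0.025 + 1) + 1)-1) False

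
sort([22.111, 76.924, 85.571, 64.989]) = [22.111, 64.989, 76.924, 85.571]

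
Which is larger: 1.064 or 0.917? 1.064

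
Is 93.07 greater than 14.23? Yes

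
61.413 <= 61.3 False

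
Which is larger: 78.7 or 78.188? 78.7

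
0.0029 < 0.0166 True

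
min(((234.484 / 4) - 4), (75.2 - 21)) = 54.2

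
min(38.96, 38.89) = 38.89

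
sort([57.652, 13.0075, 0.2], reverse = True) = [57.652, 13.0075, 0.2]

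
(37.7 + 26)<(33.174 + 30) False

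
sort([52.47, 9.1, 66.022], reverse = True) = [66.022, 52.47, 9.1]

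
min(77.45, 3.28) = 3.28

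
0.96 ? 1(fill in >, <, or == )<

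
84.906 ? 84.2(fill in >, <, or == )>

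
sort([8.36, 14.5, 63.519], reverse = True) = [63.519, 14.5, 8.36]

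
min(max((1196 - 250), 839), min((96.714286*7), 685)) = 677.000002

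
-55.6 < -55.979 False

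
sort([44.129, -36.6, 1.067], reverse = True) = [44.129, 1.067, -36.6]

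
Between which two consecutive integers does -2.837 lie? -3 and -2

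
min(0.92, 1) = 0.92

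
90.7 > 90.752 False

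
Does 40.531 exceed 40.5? Yes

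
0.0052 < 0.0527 True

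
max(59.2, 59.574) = 59.574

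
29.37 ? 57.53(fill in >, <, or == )<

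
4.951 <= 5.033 True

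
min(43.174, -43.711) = -43.711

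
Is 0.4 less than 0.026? No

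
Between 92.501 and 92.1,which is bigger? 92.501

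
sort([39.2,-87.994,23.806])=[-87.994,23.806,39.2]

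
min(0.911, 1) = 0.911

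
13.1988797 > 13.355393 False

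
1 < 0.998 False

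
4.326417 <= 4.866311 True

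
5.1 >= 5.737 False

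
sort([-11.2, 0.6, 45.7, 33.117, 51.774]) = [-11.2, 0.6, 33.117, 45.7, 51.774]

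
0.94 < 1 True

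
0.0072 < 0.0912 True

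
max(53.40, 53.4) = 53.4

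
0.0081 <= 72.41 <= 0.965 False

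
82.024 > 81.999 True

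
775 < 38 False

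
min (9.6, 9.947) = 9.6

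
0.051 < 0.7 True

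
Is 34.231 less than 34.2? No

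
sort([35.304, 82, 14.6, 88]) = [14.6, 35.304, 82, 88]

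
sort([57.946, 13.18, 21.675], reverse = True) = [57.946, 21.675, 13.18]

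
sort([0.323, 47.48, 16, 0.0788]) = [0.0788, 0.323, 16, 47.48]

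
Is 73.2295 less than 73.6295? Yes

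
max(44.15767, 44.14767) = 44.15767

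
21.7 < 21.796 True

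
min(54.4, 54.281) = 54.281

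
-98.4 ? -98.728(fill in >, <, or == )>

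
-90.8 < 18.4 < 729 True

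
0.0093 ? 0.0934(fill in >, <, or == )<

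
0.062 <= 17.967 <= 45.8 True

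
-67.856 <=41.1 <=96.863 True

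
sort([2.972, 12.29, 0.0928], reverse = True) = [12.29, 2.972, 0.0928]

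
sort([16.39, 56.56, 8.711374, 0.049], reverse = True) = [56.56, 16.39, 8.711374, 0.049]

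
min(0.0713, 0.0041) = 0.0041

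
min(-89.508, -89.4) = -89.508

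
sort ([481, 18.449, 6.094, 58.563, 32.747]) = [6.094, 18.449, 32.747, 58.563, 481]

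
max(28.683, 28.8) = 28.8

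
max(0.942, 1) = 1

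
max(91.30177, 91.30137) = 91.30177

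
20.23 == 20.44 False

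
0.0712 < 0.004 False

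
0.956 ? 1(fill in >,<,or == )<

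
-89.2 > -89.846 True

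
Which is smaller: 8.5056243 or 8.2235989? 8.2235989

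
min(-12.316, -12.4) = -12.4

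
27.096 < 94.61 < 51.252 False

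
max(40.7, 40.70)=40.70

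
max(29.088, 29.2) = 29.2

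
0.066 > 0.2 False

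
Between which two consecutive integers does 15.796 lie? 15 and 16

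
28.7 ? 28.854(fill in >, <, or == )<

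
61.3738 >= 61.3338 True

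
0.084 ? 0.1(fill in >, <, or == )<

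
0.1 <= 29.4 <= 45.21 True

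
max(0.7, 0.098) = 0.7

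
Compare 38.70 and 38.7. They are equal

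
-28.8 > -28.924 True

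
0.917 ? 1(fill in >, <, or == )<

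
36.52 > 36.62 False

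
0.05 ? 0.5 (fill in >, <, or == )<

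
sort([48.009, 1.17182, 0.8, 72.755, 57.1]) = [0.8, 1.17182, 48.009, 57.1, 72.755]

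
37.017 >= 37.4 False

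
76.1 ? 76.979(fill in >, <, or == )<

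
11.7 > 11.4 True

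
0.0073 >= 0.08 False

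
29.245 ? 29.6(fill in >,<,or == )<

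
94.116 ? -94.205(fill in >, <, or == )>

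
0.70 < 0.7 False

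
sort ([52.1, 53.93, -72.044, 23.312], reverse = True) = [53.93, 52.1, 23.312, -72.044]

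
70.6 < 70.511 False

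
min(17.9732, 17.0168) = 17.0168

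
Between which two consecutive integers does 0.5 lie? 0 and 1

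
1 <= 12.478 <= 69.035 True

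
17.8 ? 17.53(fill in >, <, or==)>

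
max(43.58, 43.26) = 43.58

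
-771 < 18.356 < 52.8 True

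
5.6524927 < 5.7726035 True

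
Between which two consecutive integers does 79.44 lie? 79 and 80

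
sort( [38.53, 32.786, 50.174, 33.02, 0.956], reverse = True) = [50.174, 38.53, 33.02, 32.786, 0.956]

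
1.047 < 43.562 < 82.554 True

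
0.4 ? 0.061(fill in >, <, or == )>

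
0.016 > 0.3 False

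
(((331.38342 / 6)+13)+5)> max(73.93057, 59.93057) False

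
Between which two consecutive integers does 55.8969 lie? 55 and 56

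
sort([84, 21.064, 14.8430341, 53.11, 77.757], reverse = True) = [84, 77.757, 53.11, 21.064, 14.8430341]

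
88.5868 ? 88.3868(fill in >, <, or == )>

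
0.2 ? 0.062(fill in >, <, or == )>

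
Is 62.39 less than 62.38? No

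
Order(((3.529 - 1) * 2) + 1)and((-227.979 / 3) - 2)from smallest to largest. ((-227.979 / 3) - 2), (((3.529 - 1) * 2) + 1)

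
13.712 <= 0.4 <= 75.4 False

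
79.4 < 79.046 False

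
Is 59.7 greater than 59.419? Yes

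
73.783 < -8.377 False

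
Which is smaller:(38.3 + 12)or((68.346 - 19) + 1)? (38.3 + 12)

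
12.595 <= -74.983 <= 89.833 False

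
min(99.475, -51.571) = -51.571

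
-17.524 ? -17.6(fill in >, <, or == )>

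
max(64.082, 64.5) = 64.5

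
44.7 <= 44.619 False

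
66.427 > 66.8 False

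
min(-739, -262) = -739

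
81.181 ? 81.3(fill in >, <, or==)<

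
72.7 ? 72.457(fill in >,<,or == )>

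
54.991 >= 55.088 False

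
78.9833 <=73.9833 False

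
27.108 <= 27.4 True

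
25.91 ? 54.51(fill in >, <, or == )<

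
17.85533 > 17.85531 True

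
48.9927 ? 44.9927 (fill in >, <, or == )>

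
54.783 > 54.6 True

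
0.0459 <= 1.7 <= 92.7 True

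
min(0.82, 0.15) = 0.15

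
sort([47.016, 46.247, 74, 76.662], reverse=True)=[76.662, 74, 47.016, 46.247]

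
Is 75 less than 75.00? No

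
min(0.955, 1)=0.955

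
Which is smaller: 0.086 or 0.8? 0.086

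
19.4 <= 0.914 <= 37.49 False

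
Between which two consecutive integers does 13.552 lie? 13 and 14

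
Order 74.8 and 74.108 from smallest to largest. 74.108, 74.8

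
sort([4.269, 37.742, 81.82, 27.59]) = [4.269, 27.59, 37.742, 81.82]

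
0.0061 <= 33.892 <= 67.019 True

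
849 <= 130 False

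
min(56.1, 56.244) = 56.1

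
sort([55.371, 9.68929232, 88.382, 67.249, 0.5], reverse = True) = [88.382, 67.249, 55.371, 9.68929232, 0.5]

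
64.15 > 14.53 True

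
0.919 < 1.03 True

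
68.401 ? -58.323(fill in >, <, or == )>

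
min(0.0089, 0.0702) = 0.0089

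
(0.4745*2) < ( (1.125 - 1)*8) True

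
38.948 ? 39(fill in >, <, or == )<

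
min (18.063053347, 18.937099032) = 18.063053347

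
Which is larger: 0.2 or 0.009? 0.2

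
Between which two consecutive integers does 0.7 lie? 0 and 1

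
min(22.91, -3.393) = -3.393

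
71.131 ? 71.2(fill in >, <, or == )<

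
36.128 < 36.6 True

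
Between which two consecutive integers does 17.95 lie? 17 and 18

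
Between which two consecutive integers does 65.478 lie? 65 and 66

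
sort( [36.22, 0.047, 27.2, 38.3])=[0.047, 27.2, 36.22, 38.3]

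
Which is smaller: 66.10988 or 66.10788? 66.10788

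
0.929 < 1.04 True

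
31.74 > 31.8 False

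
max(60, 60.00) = 60.00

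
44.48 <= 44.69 True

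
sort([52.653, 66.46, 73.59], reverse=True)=[73.59, 66.46, 52.653]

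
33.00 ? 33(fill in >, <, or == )==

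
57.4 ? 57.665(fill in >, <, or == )<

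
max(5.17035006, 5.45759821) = 5.45759821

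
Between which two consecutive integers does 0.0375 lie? 0 and 1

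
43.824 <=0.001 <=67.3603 False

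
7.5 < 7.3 False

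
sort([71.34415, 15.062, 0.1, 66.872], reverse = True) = [71.34415, 66.872, 15.062, 0.1]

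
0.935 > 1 False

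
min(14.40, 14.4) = 14.40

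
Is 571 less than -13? No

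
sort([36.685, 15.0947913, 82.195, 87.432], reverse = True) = [87.432, 82.195, 36.685, 15.0947913]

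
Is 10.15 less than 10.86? Yes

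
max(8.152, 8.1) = 8.152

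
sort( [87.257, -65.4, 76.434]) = [-65.4, 76.434, 87.257]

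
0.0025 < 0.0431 True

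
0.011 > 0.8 False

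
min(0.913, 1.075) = 0.913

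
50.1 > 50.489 False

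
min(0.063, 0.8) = 0.063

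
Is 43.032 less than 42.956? No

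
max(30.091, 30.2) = 30.2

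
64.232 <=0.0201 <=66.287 False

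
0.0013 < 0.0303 True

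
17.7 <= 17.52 False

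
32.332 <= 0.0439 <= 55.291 False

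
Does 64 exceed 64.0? No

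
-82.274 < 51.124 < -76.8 False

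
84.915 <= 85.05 True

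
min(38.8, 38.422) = 38.422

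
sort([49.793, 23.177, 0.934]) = [0.934, 23.177, 49.793]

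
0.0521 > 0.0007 True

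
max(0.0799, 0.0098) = 0.0799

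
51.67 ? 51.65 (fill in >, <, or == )>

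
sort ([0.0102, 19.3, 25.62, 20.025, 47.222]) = [0.0102, 19.3, 20.025, 25.62, 47.222]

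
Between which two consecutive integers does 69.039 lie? 69 and 70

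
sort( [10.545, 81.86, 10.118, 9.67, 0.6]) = [0.6, 9.67, 10.118, 10.545, 81.86]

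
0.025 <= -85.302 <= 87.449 False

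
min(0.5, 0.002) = 0.002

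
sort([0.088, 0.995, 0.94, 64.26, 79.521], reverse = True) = [79.521, 64.26, 0.995, 0.94, 0.088]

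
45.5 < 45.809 True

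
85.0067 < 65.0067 False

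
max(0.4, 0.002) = 0.4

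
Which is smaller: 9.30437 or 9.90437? 9.30437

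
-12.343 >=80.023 False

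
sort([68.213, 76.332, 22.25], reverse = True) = [76.332, 68.213, 22.25]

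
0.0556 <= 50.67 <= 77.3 True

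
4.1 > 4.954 False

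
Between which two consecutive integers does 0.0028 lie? 0 and 1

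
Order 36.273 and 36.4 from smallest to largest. 36.273,36.4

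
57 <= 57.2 True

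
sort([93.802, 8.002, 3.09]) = [3.09, 8.002, 93.802]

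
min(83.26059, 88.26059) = 83.26059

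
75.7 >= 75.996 False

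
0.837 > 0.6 True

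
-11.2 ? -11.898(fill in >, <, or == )>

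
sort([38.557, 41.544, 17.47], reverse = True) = [41.544, 38.557, 17.47]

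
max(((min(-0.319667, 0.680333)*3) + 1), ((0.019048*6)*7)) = 0.800016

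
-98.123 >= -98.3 True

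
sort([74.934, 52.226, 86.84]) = [52.226, 74.934, 86.84]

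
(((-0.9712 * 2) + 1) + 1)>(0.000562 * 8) True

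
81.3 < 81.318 True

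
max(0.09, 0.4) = 0.4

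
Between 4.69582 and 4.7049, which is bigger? 4.7049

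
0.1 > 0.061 True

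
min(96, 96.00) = 96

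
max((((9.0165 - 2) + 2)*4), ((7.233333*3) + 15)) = 36.699999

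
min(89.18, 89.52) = 89.18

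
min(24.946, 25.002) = 24.946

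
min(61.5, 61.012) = 61.012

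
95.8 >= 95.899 False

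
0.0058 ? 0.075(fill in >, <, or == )<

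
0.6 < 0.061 False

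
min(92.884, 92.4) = 92.4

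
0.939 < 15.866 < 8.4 False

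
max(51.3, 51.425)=51.425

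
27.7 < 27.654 False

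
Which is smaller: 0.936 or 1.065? 0.936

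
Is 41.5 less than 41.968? Yes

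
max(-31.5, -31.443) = -31.443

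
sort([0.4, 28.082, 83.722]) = [0.4, 28.082, 83.722]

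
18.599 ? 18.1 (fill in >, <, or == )>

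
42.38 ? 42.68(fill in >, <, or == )<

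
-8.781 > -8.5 False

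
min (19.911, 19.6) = 19.6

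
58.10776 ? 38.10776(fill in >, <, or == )>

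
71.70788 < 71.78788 True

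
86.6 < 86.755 True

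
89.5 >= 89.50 True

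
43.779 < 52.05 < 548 True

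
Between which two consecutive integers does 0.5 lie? 0 and 1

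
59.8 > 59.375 True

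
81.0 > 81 False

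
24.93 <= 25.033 True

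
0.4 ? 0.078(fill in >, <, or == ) >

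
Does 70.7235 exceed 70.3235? Yes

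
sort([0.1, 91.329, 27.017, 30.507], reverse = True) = [91.329, 30.507, 27.017, 0.1]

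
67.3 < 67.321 True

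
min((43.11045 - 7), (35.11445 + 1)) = 36.11045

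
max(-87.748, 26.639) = 26.639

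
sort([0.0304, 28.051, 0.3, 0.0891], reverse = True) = [28.051, 0.3, 0.0891, 0.0304]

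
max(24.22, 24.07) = 24.22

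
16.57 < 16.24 False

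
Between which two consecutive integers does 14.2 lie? 14 and 15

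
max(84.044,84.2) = 84.2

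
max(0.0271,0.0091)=0.0271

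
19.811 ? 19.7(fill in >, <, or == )>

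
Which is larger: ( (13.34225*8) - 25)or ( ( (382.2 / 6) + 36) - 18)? ( (13.34225*8) - 25)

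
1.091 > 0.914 True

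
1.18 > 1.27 False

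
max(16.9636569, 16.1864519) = 16.9636569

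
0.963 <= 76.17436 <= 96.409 True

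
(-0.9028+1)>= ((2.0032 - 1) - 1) True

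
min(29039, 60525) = 29039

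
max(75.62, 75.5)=75.62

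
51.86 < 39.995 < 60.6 False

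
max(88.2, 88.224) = 88.224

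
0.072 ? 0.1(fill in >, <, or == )<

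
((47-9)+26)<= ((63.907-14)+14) False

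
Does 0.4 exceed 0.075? Yes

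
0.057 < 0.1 True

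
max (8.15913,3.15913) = 8.15913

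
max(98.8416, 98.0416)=98.8416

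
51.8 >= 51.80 True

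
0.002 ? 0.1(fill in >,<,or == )<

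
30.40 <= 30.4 True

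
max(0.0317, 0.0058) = 0.0317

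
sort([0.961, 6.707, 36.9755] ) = [0.961, 6.707, 36.9755]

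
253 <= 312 True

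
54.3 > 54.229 True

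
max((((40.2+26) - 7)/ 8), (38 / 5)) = 7.6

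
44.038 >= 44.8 False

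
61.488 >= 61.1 True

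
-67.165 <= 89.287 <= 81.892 False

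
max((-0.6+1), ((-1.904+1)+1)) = 0.4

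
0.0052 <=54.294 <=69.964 True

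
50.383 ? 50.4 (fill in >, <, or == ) <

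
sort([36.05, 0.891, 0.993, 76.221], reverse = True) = [76.221, 36.05, 0.993, 0.891]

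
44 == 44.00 True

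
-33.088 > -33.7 True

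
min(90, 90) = 90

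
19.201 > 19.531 False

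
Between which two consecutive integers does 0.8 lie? 0 and 1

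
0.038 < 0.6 True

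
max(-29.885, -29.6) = -29.6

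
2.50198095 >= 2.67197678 False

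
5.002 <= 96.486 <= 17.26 False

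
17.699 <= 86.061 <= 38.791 False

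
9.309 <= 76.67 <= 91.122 True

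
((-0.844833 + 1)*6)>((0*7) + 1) False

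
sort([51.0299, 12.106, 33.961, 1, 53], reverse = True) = [53, 51.0299, 33.961, 12.106, 1]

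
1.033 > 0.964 True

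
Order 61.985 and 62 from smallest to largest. 61.985, 62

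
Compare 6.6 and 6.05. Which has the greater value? 6.6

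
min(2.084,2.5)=2.084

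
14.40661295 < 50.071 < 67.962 True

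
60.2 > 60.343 False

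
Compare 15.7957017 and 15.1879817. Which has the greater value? 15.7957017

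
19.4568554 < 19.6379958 True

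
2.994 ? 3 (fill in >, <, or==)<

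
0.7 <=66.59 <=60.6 False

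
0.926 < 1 True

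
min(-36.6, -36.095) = -36.6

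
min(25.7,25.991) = 25.7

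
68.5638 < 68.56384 True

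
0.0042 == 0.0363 False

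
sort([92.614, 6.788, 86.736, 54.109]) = [6.788, 54.109, 86.736, 92.614]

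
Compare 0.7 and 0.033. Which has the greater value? 0.7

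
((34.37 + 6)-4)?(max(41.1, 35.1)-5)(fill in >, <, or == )>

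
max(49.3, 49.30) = 49.30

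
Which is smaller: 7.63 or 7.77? 7.63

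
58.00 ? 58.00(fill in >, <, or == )==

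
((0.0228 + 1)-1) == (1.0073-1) False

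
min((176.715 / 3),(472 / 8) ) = 58.905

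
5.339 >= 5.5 False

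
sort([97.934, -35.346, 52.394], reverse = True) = [97.934, 52.394, -35.346]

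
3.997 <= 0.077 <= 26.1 False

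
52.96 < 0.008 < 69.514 False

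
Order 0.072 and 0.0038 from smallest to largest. 0.0038, 0.072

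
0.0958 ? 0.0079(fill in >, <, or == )>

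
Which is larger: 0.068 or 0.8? 0.8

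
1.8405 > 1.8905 False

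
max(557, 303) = 557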